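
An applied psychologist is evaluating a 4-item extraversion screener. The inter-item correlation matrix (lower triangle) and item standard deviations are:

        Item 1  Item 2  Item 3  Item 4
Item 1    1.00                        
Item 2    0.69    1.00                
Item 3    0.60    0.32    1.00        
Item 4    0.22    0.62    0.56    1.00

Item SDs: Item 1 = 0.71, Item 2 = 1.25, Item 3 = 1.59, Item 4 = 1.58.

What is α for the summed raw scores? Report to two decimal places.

Σσ²ᵢ = 0.71² + 1.25² + 1.59² + 1.58² = 7.0911
Covariances σ_ij = r_ij · s_i · s_j:
  σ(Item 1,Item 2) = 0.69 × 0.71 × 1.25 = 0.6124
  σ(Item 1,Item 3) = 0.60 × 0.71 × 1.59 = 0.6773
  σ(Item 1,Item 4) = 0.22 × 0.71 × 1.58 = 0.2468
  σ(Item 2,Item 3) = 0.32 × 1.25 × 1.59 = 0.6360
  σ(Item 2,Item 4) = 0.62 × 1.25 × 1.58 = 1.2245
  σ(Item 3,Item 4) = 0.56 × 1.59 × 1.58 = 1.4068
σ²_T = Σσ²ᵢ + 2·Σσ_ij = 7.0911 + 2 × 4.8038 = 16.6987
α = (4/3)·(1 − 7.0911/16.6987) = 0.77

α = 0.77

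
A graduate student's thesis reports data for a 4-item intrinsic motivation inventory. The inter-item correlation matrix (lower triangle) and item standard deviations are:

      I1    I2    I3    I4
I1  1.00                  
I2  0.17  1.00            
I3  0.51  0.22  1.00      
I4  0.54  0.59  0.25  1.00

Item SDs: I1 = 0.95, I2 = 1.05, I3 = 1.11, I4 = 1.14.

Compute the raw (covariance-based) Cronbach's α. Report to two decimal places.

Cronbach's α = 0.71

Σσ²ᵢ = 0.95² + 1.05² + 1.11² + 1.14² = 4.5367
Covariances σ_ij = r_ij · s_i · s_j:
  σ(I1,I2) = 0.17 × 0.95 × 1.05 = 0.1696
  σ(I1,I3) = 0.51 × 0.95 × 1.11 = 0.5378
  σ(I1,I4) = 0.54 × 0.95 × 1.14 = 0.5848
  σ(I2,I3) = 0.22 × 1.05 × 1.11 = 0.2564
  σ(I2,I4) = 0.59 × 1.05 × 1.14 = 0.7062
  σ(I3,I4) = 0.25 × 1.11 × 1.14 = 0.3164
σ²_T = Σσ²ᵢ + 2·Σσ_ij = 4.5367 + 2 × 2.5712 = 9.6791
α = (4/3)·(1 − 4.5367/9.6791) = 0.71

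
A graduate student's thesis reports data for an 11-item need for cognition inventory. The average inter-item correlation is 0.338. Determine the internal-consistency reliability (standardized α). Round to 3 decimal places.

α = 0.849

Standardized α = k·r̄ / (1 + (k−1)·r̄) = 11 × 0.338 / (1 + 10 × 0.338)
  = 3.7180 / 4.3800 = 0.849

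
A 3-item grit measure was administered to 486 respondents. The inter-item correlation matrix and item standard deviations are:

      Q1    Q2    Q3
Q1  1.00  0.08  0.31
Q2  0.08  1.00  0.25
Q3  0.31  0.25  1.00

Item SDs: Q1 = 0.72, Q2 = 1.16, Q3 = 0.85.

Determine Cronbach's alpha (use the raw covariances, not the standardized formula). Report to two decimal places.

Σσ²ᵢ = 0.72² + 1.16² + 0.85² = 2.5865
Covariances σ_ij = r_ij · s_i · s_j:
  σ(Q1,Q2) = 0.08 × 0.72 × 1.16 = 0.0668
  σ(Q1,Q3) = 0.31 × 0.72 × 0.85 = 0.1897
  σ(Q2,Q3) = 0.25 × 1.16 × 0.85 = 0.2465
σ²_T = Σσ²ᵢ + 2·Σσ_ij = 2.5865 + 2 × 0.5030 = 3.5925
α = (3/2)·(1 − 2.5865/3.5925) = 0.42

Cronbach's alpha = 0.42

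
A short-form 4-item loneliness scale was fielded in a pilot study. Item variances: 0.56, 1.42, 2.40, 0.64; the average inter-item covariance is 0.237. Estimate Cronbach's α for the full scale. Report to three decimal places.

α = 0.482

Σσᵢ² = 0.56 + 1.42 + 2.40 + 0.64 = 5.02
Sum of the 6 distinct covariances = 6 × 0.237 = 1.422
Var(T) = Σσᵢ² + 2·Σcov = 5.02 + 2 × 1.422 = 7.864
α = (4/3)·(1 − 5.02/7.864) = 0.482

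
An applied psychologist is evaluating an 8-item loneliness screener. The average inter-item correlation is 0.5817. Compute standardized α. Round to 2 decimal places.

standardized α = 0.92

Standardized α = k·r̄ / (1 + (k−1)·r̄) = 8 × 0.5817 / (1 + 7 × 0.5817)
  = 4.6536 / 5.0719 = 0.92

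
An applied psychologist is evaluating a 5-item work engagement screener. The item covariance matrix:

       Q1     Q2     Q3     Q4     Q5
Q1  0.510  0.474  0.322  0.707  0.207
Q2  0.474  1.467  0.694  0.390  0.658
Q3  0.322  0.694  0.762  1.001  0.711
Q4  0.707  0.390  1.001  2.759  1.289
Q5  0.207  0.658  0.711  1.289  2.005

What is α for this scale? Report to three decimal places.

sum of item variances = 0.510 + 1.467 + 0.762 + 2.759 + 2.005 = 7.503
Sum of off-diagonal covariances = 6.453
σ²_total = 7.503 + 2 × 6.453 = 20.409
α = (k/(k−1))·(1 − sum of item variances/σ²_total) = (5/4)·(1 − 7.503/20.409) = 0.790

α = 0.790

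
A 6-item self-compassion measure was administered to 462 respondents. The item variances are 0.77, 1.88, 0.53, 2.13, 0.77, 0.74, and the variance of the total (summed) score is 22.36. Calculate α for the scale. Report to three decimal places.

Σσ²ᵢ = 0.77 + 1.88 + 0.53 + 2.13 + 0.77 + 0.74 = 6.82
α = (k/(k−1))·(1 − Σσ²ᵢ/σ²_total) = (6/5)·(1 − 6.82/22.36) = 0.834

α = 0.834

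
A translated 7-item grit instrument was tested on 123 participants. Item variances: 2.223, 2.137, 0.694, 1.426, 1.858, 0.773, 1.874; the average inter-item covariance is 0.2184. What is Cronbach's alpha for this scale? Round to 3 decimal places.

Σσᵢ² = 2.223 + 2.137 + 0.694 + 1.426 + 1.858 + 0.773 + 1.874 = 10.985
Sum of the 21 distinct covariances = 21 × 0.2184 = 4.5864
σ²_total = Σσᵢ² + 2·Σcov = 10.985 + 2 × 4.5864 = 20.1578
α = (7/6)·(1 − 10.985/20.1578) = 0.531

Cronbach's alpha = 0.531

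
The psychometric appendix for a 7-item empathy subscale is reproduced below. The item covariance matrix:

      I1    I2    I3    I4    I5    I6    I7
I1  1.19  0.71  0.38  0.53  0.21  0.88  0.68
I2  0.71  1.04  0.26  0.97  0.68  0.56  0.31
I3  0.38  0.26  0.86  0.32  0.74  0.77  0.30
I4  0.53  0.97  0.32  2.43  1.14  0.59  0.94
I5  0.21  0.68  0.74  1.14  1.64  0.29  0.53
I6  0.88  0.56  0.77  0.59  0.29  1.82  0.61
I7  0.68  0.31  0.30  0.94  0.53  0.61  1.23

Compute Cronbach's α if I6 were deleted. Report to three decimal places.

Remaining items: I1, I2, I3, I4, I5, I7 (k = 6).
Σσᵢ² = 1.19 + 1.04 + 0.86 + 2.43 + 1.64 + 1.23 = 8.39
Var(T) = 8.39 + 2 × 8.70 = 25.79
α (item deleted) = (6/5)·(1 − 8.39/25.79) = 0.810

α = 0.810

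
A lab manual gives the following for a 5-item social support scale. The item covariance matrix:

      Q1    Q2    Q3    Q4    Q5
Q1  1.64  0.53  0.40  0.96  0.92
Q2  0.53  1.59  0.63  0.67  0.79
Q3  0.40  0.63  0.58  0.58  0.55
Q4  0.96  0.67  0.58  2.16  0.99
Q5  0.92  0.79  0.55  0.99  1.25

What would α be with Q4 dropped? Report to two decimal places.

Remaining items: Q1, Q2, Q3, Q5 (k = 4).
Σσᵢ² = 1.64 + 1.59 + 0.58 + 1.25 = 5.06
Var(T) = 5.06 + 2 × 3.82 = 12.70
α (item deleted) = (4/3)·(1 − 5.06/12.70) = 0.80

α = 0.80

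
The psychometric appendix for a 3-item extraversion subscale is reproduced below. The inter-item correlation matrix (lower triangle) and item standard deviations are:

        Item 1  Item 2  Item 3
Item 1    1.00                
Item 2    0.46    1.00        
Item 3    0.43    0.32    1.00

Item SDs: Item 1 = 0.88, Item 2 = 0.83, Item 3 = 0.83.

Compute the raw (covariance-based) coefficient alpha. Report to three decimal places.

Σσ²ᵢ = 0.88² + 0.83² + 0.83² = 2.1522
Covariances σ_ij = r_ij · s_i · s_j:
  σ(Item 1,Item 2) = 0.46 × 0.88 × 0.83 = 0.3360
  σ(Item 1,Item 3) = 0.43 × 0.88 × 0.83 = 0.3141
  σ(Item 2,Item 3) = 0.32 × 0.83 × 0.83 = 0.2204
σ²_T = Σσ²ᵢ + 2·Σσ_ij = 2.1522 + 2 × 0.8705 = 3.8932
α = (3/2)·(1 − 2.1522/3.8932) = 0.671

α = 0.671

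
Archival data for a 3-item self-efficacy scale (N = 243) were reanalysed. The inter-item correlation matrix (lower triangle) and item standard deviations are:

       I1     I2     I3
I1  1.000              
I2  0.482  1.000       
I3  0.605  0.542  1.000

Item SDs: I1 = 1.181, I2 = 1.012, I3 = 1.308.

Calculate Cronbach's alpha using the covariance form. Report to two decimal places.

α = 0.78

Σσ²ᵢ = 1.181² + 1.012² + 1.308² = 4.1298
Covariances σ_ij = r_ij · s_i · s_j:
  σ(I1,I2) = 0.482 × 1.181 × 1.012 = 0.5761
  σ(I1,I3) = 0.605 × 1.181 × 1.308 = 0.9346
  σ(I2,I3) = 0.542 × 1.012 × 1.308 = 0.7174
σ²_T = Σσ²ᵢ + 2·Σσ_ij = 4.1298 + 2 × 2.2281 = 8.5860
α = (3/2)·(1 − 4.1298/8.5860) = 0.78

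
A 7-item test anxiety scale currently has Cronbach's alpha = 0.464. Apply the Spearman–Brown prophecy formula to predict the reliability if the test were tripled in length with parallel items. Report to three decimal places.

predicted reliability = 0.722

Length factor m = 3
α' = m·α / (1 + (m−1)·α)
   = 3 × 0.464 / (1 + (3 − 1) × 0.464)
   = 1.3920 / 1.9280 = 0.722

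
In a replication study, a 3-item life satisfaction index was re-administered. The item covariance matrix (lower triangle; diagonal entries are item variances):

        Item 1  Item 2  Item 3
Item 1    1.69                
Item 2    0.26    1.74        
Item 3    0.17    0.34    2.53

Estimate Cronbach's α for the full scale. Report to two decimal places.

Σσ²ᵢ = 1.69 + 1.74 + 2.53 = 5.96
Sum of off-diagonal covariances = 0.77
total variance = 5.96 + 2 × 0.77 = 7.50
α = (k/(k−1))·(1 − Σσ²ᵢ/total variance) = (3/2)·(1 − 5.96/7.50) = 0.31

Cronbach's α = 0.31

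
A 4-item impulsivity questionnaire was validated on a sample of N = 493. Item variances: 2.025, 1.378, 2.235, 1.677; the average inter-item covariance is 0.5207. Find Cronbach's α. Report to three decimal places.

α = 0.614

ΣVar(i) = 2.025 + 1.378 + 2.235 + 1.677 = 7.315
Sum of the 6 distinct covariances = 6 × 0.5207 = 3.1242
σ²_T = ΣVar(i) + 2·Σcov = 7.315 + 2 × 3.1242 = 13.5634
α = (4/3)·(1 − 7.315/13.5634) = 0.614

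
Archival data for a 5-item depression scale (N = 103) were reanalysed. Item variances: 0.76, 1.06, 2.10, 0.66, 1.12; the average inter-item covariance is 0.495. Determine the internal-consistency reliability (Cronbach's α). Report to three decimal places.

α = 0.793

ΣVar(i) = 0.76 + 1.06 + 2.10 + 0.66 + 1.12 = 5.70
Sum of the 10 distinct covariances = 10 × 0.495 = 4.950
σ²_T = ΣVar(i) + 2·Σcov = 5.70 + 2 × 4.950 = 15.600
α = (5/4)·(1 − 5.70/15.600) = 0.793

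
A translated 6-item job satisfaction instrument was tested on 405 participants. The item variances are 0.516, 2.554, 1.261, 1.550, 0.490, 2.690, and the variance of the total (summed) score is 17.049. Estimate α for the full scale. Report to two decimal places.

α = 0.56

Σσ²ᵢ = 0.516 + 2.554 + 1.261 + 1.550 + 0.490 + 2.690 = 9.061
α = (k/(k−1))·(1 − Σσ²ᵢ/total variance) = (6/5)·(1 − 9.061/17.049) = 0.56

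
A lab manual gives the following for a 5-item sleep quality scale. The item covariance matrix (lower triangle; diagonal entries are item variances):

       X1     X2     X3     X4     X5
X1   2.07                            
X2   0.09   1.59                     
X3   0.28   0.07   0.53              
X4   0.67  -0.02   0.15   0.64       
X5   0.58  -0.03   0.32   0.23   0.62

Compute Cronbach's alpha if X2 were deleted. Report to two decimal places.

α = 0.71

Remaining items: X1, X3, X4, X5 (k = 4).
Σσ²ᵢ = 2.07 + 0.53 + 0.64 + 0.62 = 3.86
σ²_T = 3.86 + 2 × 2.23 = 8.32
α (item deleted) = (4/3)·(1 − 3.86/8.32) = 0.71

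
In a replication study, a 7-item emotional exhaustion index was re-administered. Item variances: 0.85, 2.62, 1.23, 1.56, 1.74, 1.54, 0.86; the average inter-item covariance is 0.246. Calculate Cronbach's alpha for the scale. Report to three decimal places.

ΣVar(i) = 0.85 + 2.62 + 1.23 + 1.56 + 1.74 + 1.54 + 0.86 = 10.40
Sum of the 21 distinct covariances = 21 × 0.246 = 5.166
Var(T) = ΣVar(i) + 2·Σcov = 10.40 + 2 × 5.166 = 20.732
α = (7/6)·(1 − 10.40/20.732) = 0.581

Cronbach's alpha = 0.581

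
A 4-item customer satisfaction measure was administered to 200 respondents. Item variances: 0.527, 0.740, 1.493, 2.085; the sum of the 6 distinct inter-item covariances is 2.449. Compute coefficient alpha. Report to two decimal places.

α = 0.67

ΣVar(i) = 0.527 + 0.740 + 1.493 + 2.085 = 4.845
Sum of distinct covariances = 2.449
σ²_total = ΣVar(i) + 2·Σcov = 4.845 + 2 × 2.449 = 9.743
α = (4/3)·(1 − 4.845/9.743) = 0.67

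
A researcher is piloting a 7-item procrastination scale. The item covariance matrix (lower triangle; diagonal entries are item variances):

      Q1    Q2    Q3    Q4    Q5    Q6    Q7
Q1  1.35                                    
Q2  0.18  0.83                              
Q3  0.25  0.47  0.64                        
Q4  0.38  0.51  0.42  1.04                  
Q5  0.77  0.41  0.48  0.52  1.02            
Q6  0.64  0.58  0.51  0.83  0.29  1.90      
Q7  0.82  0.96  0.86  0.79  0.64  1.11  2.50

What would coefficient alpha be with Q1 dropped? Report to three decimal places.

Remaining items: Q2, Q3, Q4, Q5, Q6, Q7 (k = 6).
ΣVar(i) = 0.83 + 0.64 + 1.04 + 1.02 + 1.90 + 2.50 = 7.93
σ²_T = 7.93 + 2 × 9.38 = 26.69
α (item deleted) = (6/5)·(1 − 7.93/26.69) = 0.843

coefficient alpha = 0.843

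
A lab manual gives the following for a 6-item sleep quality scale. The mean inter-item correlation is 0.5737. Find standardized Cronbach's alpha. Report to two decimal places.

Standardized α = k·r̄ / (1 + (k−1)·r̄) = 6 × 0.5737 / (1 + 5 × 0.5737)
  = 3.4422 / 3.8685 = 0.89

standardized Cronbach's alpha = 0.89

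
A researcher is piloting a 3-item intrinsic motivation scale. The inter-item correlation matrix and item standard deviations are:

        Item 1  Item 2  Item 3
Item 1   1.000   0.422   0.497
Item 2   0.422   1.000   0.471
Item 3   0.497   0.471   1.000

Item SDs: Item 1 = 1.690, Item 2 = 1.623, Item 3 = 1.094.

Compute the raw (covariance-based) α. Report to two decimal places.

α = 0.70

Σσ²ᵢ = 1.690² + 1.623² + 1.094² = 6.6871
Covariances σ_ij = r_ij · s_i · s_j:
  σ(Item 1,Item 2) = 0.422 × 1.690 × 1.623 = 1.1575
  σ(Item 1,Item 3) = 0.497 × 1.690 × 1.094 = 0.9189
  σ(Item 2,Item 3) = 0.471 × 1.623 × 1.094 = 0.8363
σ²_T = Σσ²ᵢ + 2·Σσ_ij = 6.6871 + 2 × 2.9127 = 12.5125
α = (3/2)·(1 − 6.6871/12.5125) = 0.70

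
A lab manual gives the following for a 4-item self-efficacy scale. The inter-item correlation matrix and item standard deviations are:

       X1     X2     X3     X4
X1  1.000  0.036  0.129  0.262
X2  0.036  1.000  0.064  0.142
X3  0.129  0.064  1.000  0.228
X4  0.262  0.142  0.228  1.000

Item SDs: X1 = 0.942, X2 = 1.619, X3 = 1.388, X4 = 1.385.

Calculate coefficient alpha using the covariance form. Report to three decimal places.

Σσ²ᵢ = 0.942² + 1.619² + 1.388² + 1.385² = 7.3533
Covariances σ_ij = r_ij · s_i · s_j:
  σ(X1,X2) = 0.036 × 0.942 × 1.619 = 0.0549
  σ(X1,X3) = 0.129 × 0.942 × 1.388 = 0.1687
  σ(X1,X4) = 0.262 × 0.942 × 1.385 = 0.3418
  σ(X2,X3) = 0.064 × 1.619 × 1.388 = 0.1438
  σ(X2,X4) = 0.142 × 1.619 × 1.385 = 0.3184
  σ(X3,X4) = 0.228 × 1.388 × 1.385 = 0.4383
σ²_T = Σσ²ᵢ + 2·Σσ_ij = 7.3533 + 2 × 1.4659 = 10.2851
α = (4/3)·(1 − 7.3533/10.2851) = 0.380

coefficient alpha = 0.380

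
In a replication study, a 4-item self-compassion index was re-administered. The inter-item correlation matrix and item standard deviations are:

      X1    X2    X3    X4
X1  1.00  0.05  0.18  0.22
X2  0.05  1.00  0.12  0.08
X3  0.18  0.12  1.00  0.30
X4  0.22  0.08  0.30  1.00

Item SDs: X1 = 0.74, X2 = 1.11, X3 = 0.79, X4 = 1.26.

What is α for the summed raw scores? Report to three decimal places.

Σσ²ᵢ = 0.74² + 1.11² + 0.79² + 1.26² = 3.9914
Covariances σ_ij = r_ij · s_i · s_j:
  σ(X1,X2) = 0.05 × 0.74 × 1.11 = 0.0411
  σ(X1,X3) = 0.18 × 0.74 × 0.79 = 0.1052
  σ(X1,X4) = 0.22 × 0.74 × 1.26 = 0.2051
  σ(X2,X3) = 0.12 × 1.11 × 0.79 = 0.1052
  σ(X2,X4) = 0.08 × 1.11 × 1.26 = 0.1119
  σ(X3,X4) = 0.30 × 0.79 × 1.26 = 0.2986
σ²_T = Σσ²ᵢ + 2·Σσ_ij = 3.9914 + 2 × 0.8671 = 5.7256
α = (4/3)·(1 − 3.9914/5.7256) = 0.404

α = 0.404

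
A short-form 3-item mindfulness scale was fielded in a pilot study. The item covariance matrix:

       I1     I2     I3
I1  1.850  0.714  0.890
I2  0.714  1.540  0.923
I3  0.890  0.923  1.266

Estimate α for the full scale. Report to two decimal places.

α = 0.78

ΣVar(i) = 1.850 + 1.540 + 1.266 = 4.656
Sum of the distinct covariances = 2.527
σ²_T = 4.656 + 2 × 2.527 = 9.710
α = (k/(k−1))·(1 − ΣVar(i)/σ²_T) = (3/2)·(1 − 4.656/9.710) = 0.78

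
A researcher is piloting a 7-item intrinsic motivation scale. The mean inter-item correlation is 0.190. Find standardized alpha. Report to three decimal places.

Standardized α = k·r̄ / (1 + (k−1)·r̄) = 7 × 0.190 / (1 + 6 × 0.190)
  = 1.3300 / 2.1400 = 0.621

standardized alpha = 0.621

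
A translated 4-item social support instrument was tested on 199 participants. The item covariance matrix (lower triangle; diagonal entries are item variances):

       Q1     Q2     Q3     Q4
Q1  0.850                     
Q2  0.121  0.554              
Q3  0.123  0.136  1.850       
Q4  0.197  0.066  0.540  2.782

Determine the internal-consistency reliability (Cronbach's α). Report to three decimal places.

Cronbach's α = 0.375

Σσᵢ² = 0.850 + 0.554 + 1.850 + 2.782 = 6.036
Σ_{i<j} σ_ij = 1.183
σ²_T = 6.036 + 2 × 1.183 = 8.402
α = (k/(k−1))·(1 − Σσᵢ²/σ²_T) = (4/3)·(1 − 6.036/8.402) = 0.375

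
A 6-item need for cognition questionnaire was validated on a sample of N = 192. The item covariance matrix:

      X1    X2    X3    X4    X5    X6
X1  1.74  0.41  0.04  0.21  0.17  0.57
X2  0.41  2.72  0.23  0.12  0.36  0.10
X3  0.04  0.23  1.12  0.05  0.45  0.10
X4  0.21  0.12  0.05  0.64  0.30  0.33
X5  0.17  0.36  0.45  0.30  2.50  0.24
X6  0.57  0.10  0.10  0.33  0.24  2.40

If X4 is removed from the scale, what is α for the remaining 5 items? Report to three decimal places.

α = 0.422

Remaining items: X1, X2, X3, X5, X6 (k = 5).
sum of item variances = 1.74 + 2.72 + 1.12 + 2.50 + 2.40 = 10.48
σ²_total = 10.48 + 2 × 2.67 = 15.82
α (item deleted) = (5/4)·(1 − 10.48/15.82) = 0.422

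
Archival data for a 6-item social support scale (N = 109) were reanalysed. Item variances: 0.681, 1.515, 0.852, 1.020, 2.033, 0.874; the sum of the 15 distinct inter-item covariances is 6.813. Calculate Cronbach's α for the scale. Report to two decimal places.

sum of item variances = 0.681 + 1.515 + 0.852 + 1.020 + 2.033 + 0.874 = 6.975
Sum of distinct covariances = 6.813
Var(T) = sum of item variances + 2·Σcov = 6.975 + 2 × 6.813 = 20.601
α = (6/5)·(1 − 6.975/20.601) = 0.79

α = 0.79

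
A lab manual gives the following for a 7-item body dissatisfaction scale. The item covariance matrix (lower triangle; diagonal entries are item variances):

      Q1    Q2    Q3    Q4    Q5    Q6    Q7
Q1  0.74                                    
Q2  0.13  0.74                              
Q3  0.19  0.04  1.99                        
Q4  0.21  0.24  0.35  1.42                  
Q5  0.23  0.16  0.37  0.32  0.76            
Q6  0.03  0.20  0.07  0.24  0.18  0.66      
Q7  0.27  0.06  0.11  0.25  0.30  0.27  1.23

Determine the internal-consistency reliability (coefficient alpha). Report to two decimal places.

ΣVar(i) = 0.74 + 0.74 + 1.99 + 1.42 + 0.76 + 0.66 + 1.23 = 7.54
Sum of off-diagonal covariances = 4.22
σ²_total = 7.54 + 2 × 4.22 = 15.98
α = (k/(k−1))·(1 − ΣVar(i)/σ²_total) = (7/6)·(1 − 7.54/15.98) = 0.62

α = 0.62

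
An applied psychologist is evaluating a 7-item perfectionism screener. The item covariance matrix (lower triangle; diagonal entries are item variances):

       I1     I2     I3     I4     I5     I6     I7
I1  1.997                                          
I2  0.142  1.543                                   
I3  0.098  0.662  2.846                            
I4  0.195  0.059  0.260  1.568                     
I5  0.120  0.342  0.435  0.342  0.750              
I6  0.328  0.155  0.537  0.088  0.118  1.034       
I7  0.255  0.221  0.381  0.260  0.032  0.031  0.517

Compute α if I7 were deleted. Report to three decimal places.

Remaining items: I1, I2, I3, I4, I5, I6 (k = 6).
Σσ²ᵢ = 1.997 + 1.543 + 2.846 + 1.568 + 0.750 + 1.034 = 9.738
Var(T) = 9.738 + 2 × 3.881 = 17.500
α (item deleted) = (6/5)·(1 − 9.738/17.500) = 0.532

α = 0.532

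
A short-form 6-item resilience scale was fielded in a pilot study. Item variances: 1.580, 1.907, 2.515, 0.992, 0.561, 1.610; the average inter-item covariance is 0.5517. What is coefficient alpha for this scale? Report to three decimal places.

coefficient alpha = 0.772

sum of item variances = 1.580 + 1.907 + 2.515 + 0.992 + 0.561 + 1.610 = 9.165
Sum of the 15 distinct covariances = 15 × 0.5517 = 8.2755
Var(T) = sum of item variances + 2·Σcov = 9.165 + 2 × 8.2755 = 25.7160
α = (6/5)·(1 − 9.165/25.7160) = 0.772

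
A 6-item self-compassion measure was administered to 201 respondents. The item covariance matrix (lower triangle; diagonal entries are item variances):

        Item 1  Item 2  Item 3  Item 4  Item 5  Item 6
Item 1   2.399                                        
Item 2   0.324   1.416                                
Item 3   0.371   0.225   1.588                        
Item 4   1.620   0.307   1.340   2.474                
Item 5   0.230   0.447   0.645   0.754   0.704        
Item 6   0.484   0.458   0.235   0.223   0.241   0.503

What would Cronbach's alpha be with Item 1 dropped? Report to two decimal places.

α = 0.74

Remaining items: Item 2, Item 3, Item 4, Item 5, Item 6 (k = 5).
Σσ²ᵢ = 1.416 + 1.588 + 2.474 + 0.704 + 0.503 = 6.685
σ²_total = 6.685 + 2 × 4.875 = 16.435
α (item deleted) = (5/4)·(1 − 6.685/16.435) = 0.74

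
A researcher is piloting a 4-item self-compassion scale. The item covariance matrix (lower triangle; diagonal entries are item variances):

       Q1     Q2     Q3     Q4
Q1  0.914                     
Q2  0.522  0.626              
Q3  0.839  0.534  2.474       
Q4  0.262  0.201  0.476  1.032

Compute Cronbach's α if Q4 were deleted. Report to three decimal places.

α = 0.728

Remaining items: Q1, Q2, Q3 (k = 3).
sum of item variances = 0.914 + 0.626 + 2.474 = 4.014
σ²_T = 4.014 + 2 × 1.895 = 7.804
α (item deleted) = (3/2)·(1 − 4.014/7.804) = 0.728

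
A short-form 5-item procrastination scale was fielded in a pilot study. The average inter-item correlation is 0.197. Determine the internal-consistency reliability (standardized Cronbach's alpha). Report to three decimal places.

Standardized α = k·r̄ / (1 + (k−1)·r̄) = 5 × 0.197 / (1 + 4 × 0.197)
  = 0.9850 / 1.7880 = 0.551

α = 0.551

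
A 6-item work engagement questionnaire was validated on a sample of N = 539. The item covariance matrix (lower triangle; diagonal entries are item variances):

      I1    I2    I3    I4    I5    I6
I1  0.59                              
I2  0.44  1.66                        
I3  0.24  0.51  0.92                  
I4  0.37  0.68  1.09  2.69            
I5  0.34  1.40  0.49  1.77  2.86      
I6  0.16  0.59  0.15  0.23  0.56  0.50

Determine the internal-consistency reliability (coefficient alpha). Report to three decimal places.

Σσᵢ² = 0.59 + 1.66 + 0.92 + 2.69 + 2.86 + 0.50 = 9.22
Sum of off-diagonal covariances = 9.02
total variance = 9.22 + 2 × 9.02 = 27.26
α = (k/(k−1))·(1 − Σσᵢ²/total variance) = (6/5)·(1 − 9.22/27.26) = 0.794

α = 0.794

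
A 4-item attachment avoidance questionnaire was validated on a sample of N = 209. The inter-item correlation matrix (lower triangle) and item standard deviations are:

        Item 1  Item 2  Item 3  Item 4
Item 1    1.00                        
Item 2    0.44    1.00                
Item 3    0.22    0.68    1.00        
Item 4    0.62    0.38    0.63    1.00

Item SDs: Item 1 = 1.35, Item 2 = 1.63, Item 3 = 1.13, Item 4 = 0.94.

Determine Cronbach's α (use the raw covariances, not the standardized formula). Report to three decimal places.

α = 0.774

Σσ²ᵢ = 1.35² + 1.63² + 1.13² + 0.94² = 6.6399
Covariances σ_ij = r_ij · s_i · s_j:
  σ(Item 1,Item 2) = 0.44 × 1.35 × 1.63 = 0.9682
  σ(Item 1,Item 3) = 0.22 × 1.35 × 1.13 = 0.3356
  σ(Item 1,Item 4) = 0.62 × 1.35 × 0.94 = 0.7868
  σ(Item 2,Item 3) = 0.68 × 1.63 × 1.13 = 1.2525
  σ(Item 2,Item 4) = 0.38 × 1.63 × 0.94 = 0.5822
  σ(Item 3,Item 4) = 0.63 × 1.13 × 0.94 = 0.6692
σ²_T = Σσ²ᵢ + 2·Σσ_ij = 6.6399 + 2 × 4.5945 = 15.8289
α = (4/3)·(1 − 6.6399/15.8289) = 0.774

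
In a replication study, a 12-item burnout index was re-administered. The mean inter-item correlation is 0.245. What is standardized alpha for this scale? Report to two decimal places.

Standardized α = k·r̄ / (1 + (k−1)·r̄) = 12 × 0.245 / (1 + 11 × 0.245)
  = 2.9400 / 3.6950 = 0.80

standardized alpha = 0.80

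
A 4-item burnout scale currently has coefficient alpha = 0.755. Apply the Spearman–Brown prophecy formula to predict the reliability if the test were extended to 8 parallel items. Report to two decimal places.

predicted reliability = 0.86

Length factor m = 8/4 = 2.0000
α' = m·α / (1 + (m−1)·α)
   = 8/4 × 0.755 / (1 + (8/4 − 1) × 0.755)
   = 1.5100 / 1.7550 = 0.86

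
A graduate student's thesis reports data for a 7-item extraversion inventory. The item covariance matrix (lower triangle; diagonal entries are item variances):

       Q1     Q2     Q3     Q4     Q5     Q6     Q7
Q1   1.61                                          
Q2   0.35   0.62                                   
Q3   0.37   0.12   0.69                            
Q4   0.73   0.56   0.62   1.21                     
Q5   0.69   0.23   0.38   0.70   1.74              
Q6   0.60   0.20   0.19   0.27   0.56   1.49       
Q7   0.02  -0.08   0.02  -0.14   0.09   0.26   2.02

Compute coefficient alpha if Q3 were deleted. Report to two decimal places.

Remaining items: Q1, Q2, Q4, Q5, Q6, Q7 (k = 6).
sum of item variances = 1.61 + 0.62 + 1.21 + 1.74 + 1.49 + 2.02 = 8.69
total variance = 8.69 + 2 × 5.04 = 18.77
α (item deleted) = (6/5)·(1 − 8.69/18.77) = 0.64

α = 0.64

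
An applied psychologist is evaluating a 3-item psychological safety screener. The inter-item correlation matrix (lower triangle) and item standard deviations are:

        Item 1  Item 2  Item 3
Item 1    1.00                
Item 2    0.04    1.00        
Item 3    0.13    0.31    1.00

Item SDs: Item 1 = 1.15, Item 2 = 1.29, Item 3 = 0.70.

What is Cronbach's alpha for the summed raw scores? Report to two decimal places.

Cronbach's alpha = 0.31

Σσ²ᵢ = 1.15² + 1.29² + 0.70² = 3.4766
Covariances σ_ij = r_ij · s_i · s_j:
  σ(Item 1,Item 2) = 0.04 × 1.15 × 1.29 = 0.0593
  σ(Item 1,Item 3) = 0.13 × 1.15 × 0.70 = 0.1046
  σ(Item 2,Item 3) = 0.31 × 1.29 × 0.70 = 0.2799
σ²_T = Σσ²ᵢ + 2·Σσ_ij = 3.4766 + 2 × 0.4438 = 4.3642
α = (3/2)·(1 − 3.4766/4.3642) = 0.31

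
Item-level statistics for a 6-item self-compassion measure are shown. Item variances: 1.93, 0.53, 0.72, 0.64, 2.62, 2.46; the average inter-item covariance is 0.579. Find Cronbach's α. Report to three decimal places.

Σσ²ᵢ = 1.93 + 0.53 + 0.72 + 0.64 + 2.62 + 2.46 = 8.90
Sum of the 15 distinct covariances = 15 × 0.579 = 8.685
total variance = Σσ²ᵢ + 2·Σcov = 8.90 + 2 × 8.685 = 26.270
α = (6/5)·(1 − 8.90/26.270) = 0.793

Cronbach's α = 0.793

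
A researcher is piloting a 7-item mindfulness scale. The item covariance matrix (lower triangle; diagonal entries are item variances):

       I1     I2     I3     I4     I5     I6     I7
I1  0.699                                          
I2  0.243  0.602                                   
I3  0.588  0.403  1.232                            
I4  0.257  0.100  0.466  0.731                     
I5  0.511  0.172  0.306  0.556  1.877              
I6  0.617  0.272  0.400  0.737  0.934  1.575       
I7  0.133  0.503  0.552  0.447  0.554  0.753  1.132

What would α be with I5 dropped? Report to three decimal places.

α = 0.821

Remaining items: I1, I2, I3, I4, I6, I7 (k = 6).
Σσᵢ² = 0.699 + 0.602 + 1.232 + 0.731 + 1.575 + 1.132 = 5.971
Var(T) = 5.971 + 2 × 6.471 = 18.913
α (item deleted) = (6/5)·(1 − 5.971/18.913) = 0.821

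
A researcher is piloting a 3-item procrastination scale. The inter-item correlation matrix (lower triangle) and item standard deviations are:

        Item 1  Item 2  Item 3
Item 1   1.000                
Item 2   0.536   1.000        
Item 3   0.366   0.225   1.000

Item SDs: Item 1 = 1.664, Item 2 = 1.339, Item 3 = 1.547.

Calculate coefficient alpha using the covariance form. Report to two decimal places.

Σσ²ᵢ = 1.664² + 1.339² + 1.547² = 6.9550
Covariances σ_ij = r_ij · s_i · s_j:
  σ(Item 1,Item 2) = 0.536 × 1.664 × 1.339 = 1.1943
  σ(Item 1,Item 3) = 0.366 × 1.664 × 1.547 = 0.9422
  σ(Item 2,Item 3) = 0.225 × 1.339 × 1.547 = 0.4661
σ²_T = Σσ²ᵢ + 2·Σσ_ij = 6.9550 + 2 × 2.6026 = 12.1602
α = (3/2)·(1 − 6.9550/12.1602) = 0.64

coefficient alpha = 0.64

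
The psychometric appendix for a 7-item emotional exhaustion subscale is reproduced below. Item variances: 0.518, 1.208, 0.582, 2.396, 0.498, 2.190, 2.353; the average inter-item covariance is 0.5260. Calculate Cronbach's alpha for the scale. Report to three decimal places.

Σσ²ᵢ = 0.518 + 1.208 + 0.582 + 2.396 + 0.498 + 2.190 + 2.353 = 9.745
Sum of the 21 distinct covariances = 21 × 0.5260 = 11.0460
σ²_total = Σσ²ᵢ + 2·Σcov = 9.745 + 2 × 11.0460 = 31.8370
α = (7/6)·(1 − 9.745/31.8370) = 0.810

α = 0.810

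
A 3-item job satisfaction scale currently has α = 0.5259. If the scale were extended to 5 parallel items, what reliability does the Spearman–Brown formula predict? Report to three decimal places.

Length factor m = 5/3 = 1.6667
α' = m·α / (1 + (m−1)·α)
   = 5/3 × 0.5259 / (1 + (5/3 − 1) × 0.5259)
   = 0.8765 / 1.3506 = 0.649

predicted reliability = 0.649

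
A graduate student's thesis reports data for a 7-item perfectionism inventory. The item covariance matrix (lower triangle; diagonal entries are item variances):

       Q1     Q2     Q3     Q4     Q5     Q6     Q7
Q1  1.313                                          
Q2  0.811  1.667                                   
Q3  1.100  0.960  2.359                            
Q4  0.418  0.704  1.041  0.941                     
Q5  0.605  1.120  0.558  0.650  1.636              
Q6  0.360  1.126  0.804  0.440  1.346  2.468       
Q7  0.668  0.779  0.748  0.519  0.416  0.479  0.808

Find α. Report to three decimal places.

Σσᵢ² = 1.313 + 1.667 + 2.359 + 0.941 + 1.636 + 2.468 + 0.808 = 11.192
Σ_{i<j} σ_ij = 15.652
Var(T) = 11.192 + 2 × 15.652 = 42.496
α = (k/(k−1))·(1 − Σσᵢ²/Var(T)) = (7/6)·(1 − 11.192/42.496) = 0.859

α = 0.859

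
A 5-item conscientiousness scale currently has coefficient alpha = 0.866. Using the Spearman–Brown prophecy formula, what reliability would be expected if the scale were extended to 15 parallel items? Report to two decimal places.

Length factor m = 15/5 = 3.0000
α' = m·α / (1 + (m−1)·α)
   = 15/5 × 0.866 / (1 + (15/5 − 1) × 0.866)
   = 2.5980 / 2.7320 = 0.95

predicted reliability = 0.95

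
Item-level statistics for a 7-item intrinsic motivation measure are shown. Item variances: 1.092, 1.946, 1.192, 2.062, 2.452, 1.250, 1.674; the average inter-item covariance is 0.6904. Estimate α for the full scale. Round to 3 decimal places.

α = 0.832

Σσᵢ² = 1.092 + 1.946 + 1.192 + 2.062 + 2.452 + 1.250 + 1.674 = 11.668
Sum of the 21 distinct covariances = 21 × 0.6904 = 14.4984
σ²_T = Σσᵢ² + 2·Σcov = 11.668 + 2 × 14.4984 = 40.6648
α = (7/6)·(1 − 11.668/40.6648) = 0.832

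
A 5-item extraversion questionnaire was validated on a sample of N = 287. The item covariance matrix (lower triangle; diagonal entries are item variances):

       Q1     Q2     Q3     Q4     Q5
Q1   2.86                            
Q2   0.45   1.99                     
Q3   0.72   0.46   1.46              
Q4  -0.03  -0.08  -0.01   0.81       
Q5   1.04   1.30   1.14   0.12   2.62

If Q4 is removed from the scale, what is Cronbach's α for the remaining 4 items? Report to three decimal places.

α = 0.712

Remaining items: Q1, Q2, Q3, Q5 (k = 4).
Σσ²ᵢ = 2.86 + 1.99 + 1.46 + 2.62 = 8.93
Var(T) = 8.93 + 2 × 5.11 = 19.15
α (item deleted) = (4/3)·(1 − 8.93/19.15) = 0.712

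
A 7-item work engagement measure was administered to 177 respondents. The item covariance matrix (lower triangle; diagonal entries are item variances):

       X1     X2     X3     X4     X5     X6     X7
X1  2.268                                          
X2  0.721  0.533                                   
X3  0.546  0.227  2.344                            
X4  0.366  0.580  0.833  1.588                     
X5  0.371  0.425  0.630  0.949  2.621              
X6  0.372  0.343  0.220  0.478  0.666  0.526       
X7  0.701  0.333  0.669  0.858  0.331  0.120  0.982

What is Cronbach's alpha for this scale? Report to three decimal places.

α = 0.775

Σσᵢ² = 2.268 + 0.533 + 2.344 + 1.588 + 2.621 + 0.526 + 0.982 = 10.862
Sum of the distinct covariances = 10.739
σ²_T = 10.862 + 2 × 10.739 = 32.340
α = (k/(k−1))·(1 − Σσᵢ²/σ²_T) = (7/6)·(1 − 10.862/32.340) = 0.775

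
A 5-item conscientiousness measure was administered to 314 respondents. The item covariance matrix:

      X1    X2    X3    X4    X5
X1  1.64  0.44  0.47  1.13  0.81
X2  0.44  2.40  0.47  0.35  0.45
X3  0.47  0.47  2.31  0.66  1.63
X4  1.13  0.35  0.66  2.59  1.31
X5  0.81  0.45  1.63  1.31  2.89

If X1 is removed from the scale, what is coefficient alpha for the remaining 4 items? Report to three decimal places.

coefficient alpha = 0.652

Remaining items: X2, X3, X4, X5 (k = 4).
Σσᵢ² = 2.40 + 2.31 + 2.59 + 2.89 = 10.19
Var(T) = 10.19 + 2 × 4.87 = 19.93
α (item deleted) = (4/3)·(1 − 10.19/19.93) = 0.652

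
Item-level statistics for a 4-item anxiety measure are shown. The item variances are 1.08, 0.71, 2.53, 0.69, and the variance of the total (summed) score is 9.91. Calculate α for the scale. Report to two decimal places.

α = 0.66

sum of item variances = 1.08 + 0.71 + 2.53 + 0.69 = 5.01
α = (k/(k−1))·(1 − sum of item variances/Var(T)) = (4/3)·(1 − 5.01/9.91) = 0.66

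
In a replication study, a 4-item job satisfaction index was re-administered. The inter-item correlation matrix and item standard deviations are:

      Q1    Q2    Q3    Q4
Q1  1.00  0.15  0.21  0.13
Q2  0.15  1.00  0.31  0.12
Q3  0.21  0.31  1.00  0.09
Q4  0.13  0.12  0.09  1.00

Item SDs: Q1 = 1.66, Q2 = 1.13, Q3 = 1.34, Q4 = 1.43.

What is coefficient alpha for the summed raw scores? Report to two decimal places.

coefficient alpha = 0.43

Σσ²ᵢ = 1.66² + 1.13² + 1.34² + 1.43² = 7.8730
Covariances σ_ij = r_ij · s_i · s_j:
  σ(Q1,Q2) = 0.15 × 1.66 × 1.13 = 0.2814
  σ(Q1,Q3) = 0.21 × 1.66 × 1.34 = 0.4671
  σ(Q1,Q4) = 0.13 × 1.66 × 1.43 = 0.3086
  σ(Q2,Q3) = 0.31 × 1.13 × 1.34 = 0.4694
  σ(Q2,Q4) = 0.12 × 1.13 × 1.43 = 0.1939
  σ(Q3,Q4) = 0.09 × 1.34 × 1.43 = 0.1725
σ²_T = Σσ²ᵢ + 2·Σσ_ij = 7.8730 + 2 × 1.8929 = 11.6588
α = (4/3)·(1 − 7.8730/11.6588) = 0.43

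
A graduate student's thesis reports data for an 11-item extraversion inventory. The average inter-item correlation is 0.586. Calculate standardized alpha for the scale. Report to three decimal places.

Standardized α = k·r̄ / (1 + (k−1)·r̄) = 11 × 0.586 / (1 + 10 × 0.586)
  = 6.4460 / 6.8600 = 0.940

standardized alpha = 0.940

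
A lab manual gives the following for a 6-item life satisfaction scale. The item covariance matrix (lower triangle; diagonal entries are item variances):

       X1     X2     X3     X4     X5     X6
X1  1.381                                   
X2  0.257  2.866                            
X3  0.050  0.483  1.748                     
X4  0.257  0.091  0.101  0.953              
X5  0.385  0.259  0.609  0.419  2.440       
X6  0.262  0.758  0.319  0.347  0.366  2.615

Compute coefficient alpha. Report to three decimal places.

coefficient alpha = 0.543

Σσ²ᵢ = 1.381 + 2.866 + 1.748 + 0.953 + 2.440 + 2.615 = 12.003
Sum of off-diagonal covariances = 4.963
σ²_total = 12.003 + 2 × 4.963 = 21.929
α = (k/(k−1))·(1 − Σσ²ᵢ/σ²_total) = (6/5)·(1 − 12.003/21.929) = 0.543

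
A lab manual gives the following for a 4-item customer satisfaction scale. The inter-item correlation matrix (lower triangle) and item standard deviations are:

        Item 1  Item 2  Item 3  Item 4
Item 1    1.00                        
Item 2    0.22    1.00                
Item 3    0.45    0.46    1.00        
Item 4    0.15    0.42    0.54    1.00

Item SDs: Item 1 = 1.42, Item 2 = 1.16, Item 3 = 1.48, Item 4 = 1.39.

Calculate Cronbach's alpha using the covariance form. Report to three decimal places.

Σσ²ᵢ = 1.42² + 1.16² + 1.48² + 1.39² = 7.4845
Covariances σ_ij = r_ij · s_i · s_j:
  σ(Item 1,Item 2) = 0.22 × 1.42 × 1.16 = 0.3624
  σ(Item 1,Item 3) = 0.45 × 1.42 × 1.48 = 0.9457
  σ(Item 1,Item 4) = 0.15 × 1.42 × 1.39 = 0.2961
  σ(Item 2,Item 3) = 0.46 × 1.16 × 1.48 = 0.7897
  σ(Item 2,Item 4) = 0.42 × 1.16 × 1.39 = 0.6772
  σ(Item 3,Item 4) = 0.54 × 1.48 × 1.39 = 1.1109
σ²_T = Σσ²ᵢ + 2·Σσ_ij = 7.4845 + 2 × 4.1820 = 15.8485
α = (4/3)·(1 − 7.4845/15.8485) = 0.704

Cronbach's alpha = 0.704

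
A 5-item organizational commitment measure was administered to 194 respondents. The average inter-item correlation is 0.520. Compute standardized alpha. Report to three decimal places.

standardized alpha = 0.844

Standardized α = k·r̄ / (1 + (k−1)·r̄) = 5 × 0.520 / (1 + 4 × 0.520)
  = 2.6000 / 3.0800 = 0.844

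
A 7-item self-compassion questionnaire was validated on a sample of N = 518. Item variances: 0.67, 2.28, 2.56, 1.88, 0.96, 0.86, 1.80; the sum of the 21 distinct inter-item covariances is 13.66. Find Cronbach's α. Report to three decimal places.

Σσ²ᵢ = 0.67 + 2.28 + 2.56 + 1.88 + 0.96 + 0.86 + 1.80 = 11.01
Sum of distinct covariances = 13.66
total variance = Σσ²ᵢ + 2·Σcov = 11.01 + 2 × 13.66 = 38.33
α = (7/6)·(1 − 11.01/38.33) = 0.832

α = 0.832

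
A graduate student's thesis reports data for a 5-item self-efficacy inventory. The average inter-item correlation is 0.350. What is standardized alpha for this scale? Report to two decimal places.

standardized alpha = 0.73

Standardized α = k·r̄ / (1 + (k−1)·r̄) = 5 × 0.350 / (1 + 4 × 0.350)
  = 1.7500 / 2.4000 = 0.73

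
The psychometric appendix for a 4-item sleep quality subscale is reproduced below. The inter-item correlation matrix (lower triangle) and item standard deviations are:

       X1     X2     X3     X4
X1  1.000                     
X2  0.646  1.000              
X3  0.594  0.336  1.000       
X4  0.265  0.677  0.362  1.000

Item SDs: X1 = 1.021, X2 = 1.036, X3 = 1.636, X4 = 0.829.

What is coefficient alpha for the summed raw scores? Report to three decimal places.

α = 0.752

Σσ²ᵢ = 1.021² + 1.036² + 1.636² + 0.829² = 5.4795
Covariances σ_ij = r_ij · s_i · s_j:
  σ(X1,X2) = 0.646 × 1.021 × 1.036 = 0.6833
  σ(X1,X3) = 0.594 × 1.021 × 1.636 = 0.9922
  σ(X1,X4) = 0.265 × 1.021 × 0.829 = 0.2243
  σ(X2,X3) = 0.336 × 1.036 × 1.636 = 0.5695
  σ(X2,X4) = 0.677 × 1.036 × 0.829 = 0.5814
  σ(X3,X4) = 0.362 × 1.636 × 0.829 = 0.4910
σ²_T = Σσ²ᵢ + 2·Σσ_ij = 5.4795 + 2 × 3.5417 = 12.5629
α = (4/3)·(1 − 5.4795/12.5629) = 0.752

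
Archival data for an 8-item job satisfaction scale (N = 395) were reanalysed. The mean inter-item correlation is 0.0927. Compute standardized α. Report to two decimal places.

α = 0.45

Standardized α = k·r̄ / (1 + (k−1)·r̄) = 8 × 0.0927 / (1 + 7 × 0.0927)
  = 0.7416 / 1.6489 = 0.45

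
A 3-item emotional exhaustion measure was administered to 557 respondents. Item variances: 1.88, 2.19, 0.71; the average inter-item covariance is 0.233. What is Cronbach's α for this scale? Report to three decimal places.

Σσᵢ² = 1.88 + 2.19 + 0.71 = 4.78
Sum of the 3 distinct covariances = 3 × 0.233 = 0.699
σ²_T = Σσᵢ² + 2·Σcov = 4.78 + 2 × 0.699 = 6.178
α = (3/2)·(1 − 4.78/6.178) = 0.339

α = 0.339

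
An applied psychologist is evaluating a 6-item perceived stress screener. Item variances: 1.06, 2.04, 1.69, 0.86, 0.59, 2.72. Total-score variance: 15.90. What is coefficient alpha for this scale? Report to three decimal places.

α = 0.524

Σσ²ᵢ = 1.06 + 2.04 + 1.69 + 0.86 + 0.59 + 2.72 = 8.96
α = (k/(k−1))·(1 − Σσ²ᵢ/σ²_total) = (6/5)·(1 − 8.96/15.90) = 0.524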